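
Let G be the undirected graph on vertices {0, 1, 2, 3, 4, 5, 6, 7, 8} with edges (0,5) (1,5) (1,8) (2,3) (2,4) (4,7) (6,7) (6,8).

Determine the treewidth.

1

A width-1 tree decomposition is:
Bags: B1 = {0, 5}  B2 = {1, 5}  B3 = {1, 8}  B4 = {6, 8}  B5 = {6, 7}  B6 = {4, 7}  B7 = {2, 4}  B8 = {2, 3}
Tree: B1–B2, B2–B3, B3–B4, B4–B5, B5–B6, B6–B7, B7–B8
Each bag holds 2 vertices, so the decomposition has width 1, which upper-bounds the treewidth. Since G has at least one edge (e.g. 0–5), it is not an edgeless graph, so tw(G) ≥ 1. Combining the bounds, tw(G) = 1.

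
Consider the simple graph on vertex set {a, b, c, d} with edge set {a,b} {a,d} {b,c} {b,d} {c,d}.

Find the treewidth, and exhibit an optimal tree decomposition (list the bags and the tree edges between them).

Treewidth 2.
One such decomposition:
Bags: B1 = {b, c, d}  B2 = {a, b, d}
Tree: B1–B2

Every bag has size at most 3, so the width is 3 − 1 = 2 and tw(G) ≤ 2. For the lower bound, the 3 vertices {b, c, d} are pairwise adjacent, and any tree decomposition puts a clique entirely inside one bag — forcing width ≥ 2. Hence tw(G) = 2 exactly.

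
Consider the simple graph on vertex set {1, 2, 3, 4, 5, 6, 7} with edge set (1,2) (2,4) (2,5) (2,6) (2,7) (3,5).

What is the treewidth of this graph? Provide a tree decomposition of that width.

Treewidth 1.
One optimal decomposition is:
Bags: B1 = {2, 5}  B2 = {3, 5}  B3 = {2, 6}  B4 = {2, 4}  B5 = {2, 7}  B6 = {1, 2}
Tree: B1–B2, B1–B3, B3–B4, B3–B5, B1–B6

The largest bag has 2 vertices, giving width 1; this decomposition certifies tw(G) ≤ 1. Any graph with an edge has treewidth ≥ 1, and G has the edge 5–2. Therefore the treewidth is 1.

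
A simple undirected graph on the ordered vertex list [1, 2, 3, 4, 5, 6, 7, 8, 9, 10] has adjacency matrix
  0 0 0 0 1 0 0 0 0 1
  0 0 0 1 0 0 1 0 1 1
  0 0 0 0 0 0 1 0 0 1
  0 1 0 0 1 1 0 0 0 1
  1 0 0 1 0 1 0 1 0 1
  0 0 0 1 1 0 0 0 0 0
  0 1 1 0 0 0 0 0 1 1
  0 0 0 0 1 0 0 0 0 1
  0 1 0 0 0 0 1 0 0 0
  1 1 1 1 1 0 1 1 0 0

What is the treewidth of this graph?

A width-2 tree decomposition is:
Bags: B1 = {2, 4, 10}  B2 = {4, 5, 10}  B3 = {5, 8, 10}  B4 = {2, 7, 10}  B5 = {1, 5, 10}  B6 = {3, 7, 10}  B7 = {4, 5, 6}  B8 = {2, 7, 9}
Tree: B1–B2, B2–B3, B1–B4, B3–B5, B4–B6, B2–B7, B4–B8
The largest bag has 3 vertices, giving width 2; this decomposition certifies tw(G) ≤ 2. On the other hand G contains the 3-clique {2, 7, 9}. A clique must lie in a single bag of any decomposition, so no decomposition can have width below 2. Combining the bounds, tw(G) = 2.

2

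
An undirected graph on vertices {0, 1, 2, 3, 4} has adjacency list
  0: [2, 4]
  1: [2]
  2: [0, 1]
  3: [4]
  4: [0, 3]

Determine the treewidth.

A width-1 tree decomposition is:
Bags: B1 = {3, 4}  B2 = {0, 4}  B3 = {0, 2}  B4 = {1, 2}
Tree: B1–B2, B2–B3, B3–B4
Every bag has size at most 2, so the width is 2 − 1 = 1 and tw(G) ≤ 1. G has an edge, so its treewidth is at least 1. The upper and lower bounds meet at 1, so that is the treewidth.

1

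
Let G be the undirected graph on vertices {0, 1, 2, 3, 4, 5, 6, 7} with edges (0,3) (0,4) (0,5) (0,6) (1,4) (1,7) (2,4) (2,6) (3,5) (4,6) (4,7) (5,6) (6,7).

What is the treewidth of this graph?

A width-2 tree decomposition is:
Bags: B1 = {0, 4, 6}  B2 = {2, 4, 6}  B3 = {0, 5, 6}  B4 = {0, 3, 5}  B5 = {4, 6, 7}  B6 = {1, 4, 7}
Tree: B1–B2, B1–B3, B3–B4, B2–B5, B5–B6
Every bag has size at most 3, so the width is 3 − 1 = 2 and tw(G) ≤ 2. For the lower bound, the 3 vertices {0, 3, 5} are pairwise adjacent, and any tree decomposition puts a clique entirely inside one bag — forcing width ≥ 2. Combining the bounds, tw(G) = 2.

2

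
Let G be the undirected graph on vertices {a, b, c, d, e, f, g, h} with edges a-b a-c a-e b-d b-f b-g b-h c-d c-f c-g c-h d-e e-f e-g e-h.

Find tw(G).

A width-3 tree decomposition is:
Bags: B1 = {b, c, d, e}  B2 = {a, b, c, e}  B3 = {b, c, e, h}  B4 = {b, c, e, f}  B5 = {b, c, e, g}
Tree: B1–B2, B2–B3, B3–B4, B4–B5
Every bag has size at most 4, so the width is 4 − 1 = 3 and tw(G) ≤ 3. For the lower bound: the 4 vertex sets {d,e}, {a,b}, {c}, {h} are disjoint, each induces a connected subgraph, and every pair is joined by at least one edge of G. Contracting each set to a single vertex therefore yields K_{4} as a minor, and since treewidth is minor-monotone, tw(G) ≥ tw(K_{4}) = 3. Hence tw(G) = 3 exactly.

3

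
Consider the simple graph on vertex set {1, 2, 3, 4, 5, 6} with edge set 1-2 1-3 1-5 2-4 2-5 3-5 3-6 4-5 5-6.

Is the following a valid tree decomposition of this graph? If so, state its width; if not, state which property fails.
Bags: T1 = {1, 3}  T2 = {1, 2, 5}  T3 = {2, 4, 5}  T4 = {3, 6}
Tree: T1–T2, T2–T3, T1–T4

A tree decomposition must satisfy three properties: every vertex lies in some bag; for every edge, both endpoints lie together in some bag; and for every vertex, the bags containing it form a connected subtree. Here edge (5,3) lies in no bag, so the decomposition is invalid.

No — edge (5,3) lies in no bag.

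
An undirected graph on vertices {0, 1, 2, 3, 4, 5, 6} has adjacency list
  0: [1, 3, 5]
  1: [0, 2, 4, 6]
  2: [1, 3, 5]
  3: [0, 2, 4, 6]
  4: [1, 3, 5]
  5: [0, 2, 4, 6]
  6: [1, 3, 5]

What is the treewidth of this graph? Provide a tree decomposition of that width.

Each bag holds 4 vertices, so the decomposition has width 3, which upper-bounds the treewidth. For the lower bound: the 4 vertex sets {1,2}, {4,5}, {3}, {6} are disjoint, each induces a connected subgraph, and every pair is joined by at least one edge of G. Contracting each set to a single vertex therefore yields K_{4} as a minor, and since treewidth is minor-monotone, tw(G) ≥ tw(K_{4}) = 3. The upper and lower bounds meet at 3, so that is the treewidth.

Treewidth 3.
One optimal decomposition is:
Bags: B1 = {1, 2, 3, 5}  B2 = {1, 3, 4, 5}  B3 = {1, 3, 5, 6}  B4 = {0, 1, 3, 5}
Tree: B1–B2, B2–B3, B3–B4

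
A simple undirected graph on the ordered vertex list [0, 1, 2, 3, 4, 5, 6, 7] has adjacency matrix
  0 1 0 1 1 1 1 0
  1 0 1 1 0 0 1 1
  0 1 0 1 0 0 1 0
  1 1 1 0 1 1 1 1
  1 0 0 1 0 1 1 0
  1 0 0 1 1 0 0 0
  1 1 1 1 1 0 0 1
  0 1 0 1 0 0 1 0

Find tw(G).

3

A width-3 tree decomposition is:
Bags: B1 = {0, 1, 3, 6}  B2 = {1, 2, 3, 6}  B3 = {0, 3, 4, 6}  B4 = {0, 3, 4, 5}  B5 = {1, 3, 6, 7}
Tree: B1–B2, B1–B3, B3–B4, B2–B5
Each bag holds 4 vertices, so the decomposition has width 3, which upper-bounds the treewidth. Conversely, {0, 3, 4, 5} is a clique of size 4, and the vertices of any clique must share a bag in every tree decomposition; so some bag has ≥ 4 vertices and tw(G) ≥ 3. The upper and lower bounds meet at 3, so that is the treewidth.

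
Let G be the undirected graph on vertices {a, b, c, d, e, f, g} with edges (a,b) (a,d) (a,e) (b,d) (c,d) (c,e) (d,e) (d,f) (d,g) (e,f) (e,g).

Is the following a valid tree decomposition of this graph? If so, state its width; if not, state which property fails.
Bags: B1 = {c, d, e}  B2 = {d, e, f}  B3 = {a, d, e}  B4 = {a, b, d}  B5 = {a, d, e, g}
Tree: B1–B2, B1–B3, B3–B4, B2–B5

No — bags containing vertex a are not connected in the tree.

A tree decomposition must satisfy three properties: every vertex lies in some bag; for every edge, both endpoints lie together in some bag; and for every vertex, the bags containing it form a connected subtree. Here bags containing vertex a are not connected in the tree, so the decomposition is invalid.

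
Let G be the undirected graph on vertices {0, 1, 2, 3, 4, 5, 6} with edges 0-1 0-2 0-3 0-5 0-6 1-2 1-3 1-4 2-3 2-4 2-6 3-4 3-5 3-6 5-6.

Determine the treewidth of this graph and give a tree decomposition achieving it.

Each bag holds 4 vertices, so the decomposition has width 3, which upper-bounds the treewidth. For the lower bound, the 4 vertices {0, 1, 2, 3} are pairwise adjacent, and any tree decomposition puts a clique entirely inside one bag — forcing width ≥ 3. Hence tw(G) = 3 exactly.

Treewidth 3.
One such decomposition:
Bags: B1 = {0, 1, 2, 3}  B2 = {0, 2, 3, 6}  B3 = {1, 2, 3, 4}  B4 = {0, 3, 5, 6}
Tree: B1–B2, B1–B3, B2–B4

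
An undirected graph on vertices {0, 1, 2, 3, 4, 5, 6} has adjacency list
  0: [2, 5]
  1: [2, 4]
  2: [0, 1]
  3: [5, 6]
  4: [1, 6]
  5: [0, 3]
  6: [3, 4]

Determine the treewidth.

2

A width-2 tree decomposition is:
Bags: B1 = {0, 1, 2}  B2 = {0, 1, 5}  B3 = {1, 3, 5}  B4 = {1, 3, 6}  B5 = {1, 4, 6}
Tree: B1–B2, B2–B3, B3–B4, B4–B5
Each bag holds 3 vertices, so the decomposition has width 2, which upper-bounds the treewidth. Since 1–2–0–5–3–6–4–1 is a cycle in G, G is not acyclic. Forests are exactly the graphs of treewidth ≤ 1, so tw(G) ≥ 2. Combining the bounds, tw(G) = 2.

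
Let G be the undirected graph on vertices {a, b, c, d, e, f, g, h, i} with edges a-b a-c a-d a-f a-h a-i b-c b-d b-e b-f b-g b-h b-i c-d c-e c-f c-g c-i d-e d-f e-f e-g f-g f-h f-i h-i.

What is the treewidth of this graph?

A width-4 tree decomposition is:
Bags: B1 = {a, b, c, d, f}  B2 = {b, c, d, e, f}  B3 = {b, c, e, f, g}  B4 = {a, b, c, f, i}  B5 = {a, b, f, h, i}
Tree: B1–B2, B2–B3, B1–B4, B4–B5
The largest bag has 5 vertices, giving width 4; this decomposition certifies tw(G) ≤ 4. On the other hand G contains the 5-clique {a, b, f, h, i}. A clique must lie in a single bag of any decomposition, so no decomposition can have width below 4. The upper and lower bounds meet at 4, so that is the treewidth.

4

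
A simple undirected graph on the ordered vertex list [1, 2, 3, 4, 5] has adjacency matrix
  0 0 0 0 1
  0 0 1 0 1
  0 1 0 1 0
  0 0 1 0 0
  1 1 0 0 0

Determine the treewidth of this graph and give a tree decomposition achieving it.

Treewidth 1.
Bags: B1 = {3, 4}  B2 = {2, 3}  B3 = {2, 5}  B4 = {1, 5}
Tree: B1–B2, B2–B3, B3–B4

Every bag has size at most 2, so the width is 2 − 1 = 1 and tw(G) ≤ 1. Since G has at least one edge (e.g. 4–3), it is not an edgeless graph, so tw(G) ≥ 1. Combining the bounds, tw(G) = 1.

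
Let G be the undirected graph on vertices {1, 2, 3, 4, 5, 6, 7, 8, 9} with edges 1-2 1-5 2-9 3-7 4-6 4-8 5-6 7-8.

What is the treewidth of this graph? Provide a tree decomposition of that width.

Treewidth 1.
One optimal decomposition is:
Bags: B1 = {3, 7}  B2 = {7, 8}  B3 = {4, 8}  B4 = {4, 6}  B5 = {5, 6}  B6 = {1, 5}  B7 = {1, 2}  B8 = {2, 9}
Tree: B1–B2, B2–B3, B3–B4, B4–B5, B5–B6, B6–B7, B7–B8

Every bag has size at most 2, so the width is 2 − 1 = 1 and tw(G) ≤ 1. G has an edge, so its treewidth is at least 1. Hence tw(G) = 1 exactly.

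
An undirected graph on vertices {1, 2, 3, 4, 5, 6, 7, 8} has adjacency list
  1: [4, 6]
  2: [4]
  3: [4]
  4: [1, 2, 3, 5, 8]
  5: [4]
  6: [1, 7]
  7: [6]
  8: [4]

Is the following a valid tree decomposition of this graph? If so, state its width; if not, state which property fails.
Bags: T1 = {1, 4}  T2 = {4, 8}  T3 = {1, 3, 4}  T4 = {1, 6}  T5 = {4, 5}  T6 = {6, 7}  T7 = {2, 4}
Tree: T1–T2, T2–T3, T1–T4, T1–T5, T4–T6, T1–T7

No — bags containing vertex 1 are not connected in the tree.

A tree decomposition must satisfy three properties: every vertex lies in some bag; for every edge, both endpoints lie together in some bag; and for every vertex, the bags containing it form a connected subtree. Here bags containing vertex 1 are not connected in the tree, so the decomposition is invalid.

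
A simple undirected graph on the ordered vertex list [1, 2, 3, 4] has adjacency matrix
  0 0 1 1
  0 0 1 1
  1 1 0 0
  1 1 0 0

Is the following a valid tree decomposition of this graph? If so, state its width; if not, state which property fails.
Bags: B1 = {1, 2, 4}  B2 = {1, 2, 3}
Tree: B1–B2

Yes; width 2.

Vertex coverage: the bags together contain {1, 2, 3, 4}, the full vertex set. Edge coverage: each edge of G has both endpoints in at least one bag. Running intersection: for every vertex, the bags containing it form a connected subtree. All three properties hold, so this is a valid tree decomposition of width max|bag| − 1 = 2, and hence tw(G) ≤ 2.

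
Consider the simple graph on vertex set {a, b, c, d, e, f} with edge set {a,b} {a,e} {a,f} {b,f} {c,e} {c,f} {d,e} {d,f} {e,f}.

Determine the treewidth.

A width-2 tree decomposition is:
Bags: B1 = {a, b, f}  B2 = {a, e, f}  B3 = {c, e, f}  B4 = {d, e, f}
Tree: B1–B2, B2–B3, B2–B4
Each bag holds 3 vertices, so the decomposition has width 2, which upper-bounds the treewidth. On the other hand G contains the 3-clique {d, e, f}. A clique must lie in a single bag of any decomposition, so no decomposition can have width below 2. Combining the bounds, tw(G) = 2.

2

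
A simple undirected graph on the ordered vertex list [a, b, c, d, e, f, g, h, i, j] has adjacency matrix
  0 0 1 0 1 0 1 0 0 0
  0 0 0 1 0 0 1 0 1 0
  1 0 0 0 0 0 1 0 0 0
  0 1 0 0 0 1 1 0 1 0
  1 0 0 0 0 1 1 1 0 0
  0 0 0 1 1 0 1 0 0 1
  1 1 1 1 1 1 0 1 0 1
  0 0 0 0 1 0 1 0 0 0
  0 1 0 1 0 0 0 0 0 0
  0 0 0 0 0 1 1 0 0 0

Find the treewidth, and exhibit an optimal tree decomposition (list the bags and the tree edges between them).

Treewidth 2.
One such decomposition:
Bags: B1 = {a, e, g}  B2 = {e, f, g}  B3 = {d, f, g}  B4 = {b, d, g}  B5 = {f, g, j}  B6 = {a, c, g}  B7 = {b, d, i}  B8 = {e, g, h}
Tree: B1–B2, B2–B3, B3–B4, B2–B5, B1–B6, B4–B7, B2–B8

The largest bag has 3 vertices, giving width 2; this decomposition certifies tw(G) ≤ 2. On the other hand G contains the 3-clique {f, g, j}. A clique must lie in a single bag of any decomposition, so no decomposition can have width below 2. Hence tw(G) = 2 exactly.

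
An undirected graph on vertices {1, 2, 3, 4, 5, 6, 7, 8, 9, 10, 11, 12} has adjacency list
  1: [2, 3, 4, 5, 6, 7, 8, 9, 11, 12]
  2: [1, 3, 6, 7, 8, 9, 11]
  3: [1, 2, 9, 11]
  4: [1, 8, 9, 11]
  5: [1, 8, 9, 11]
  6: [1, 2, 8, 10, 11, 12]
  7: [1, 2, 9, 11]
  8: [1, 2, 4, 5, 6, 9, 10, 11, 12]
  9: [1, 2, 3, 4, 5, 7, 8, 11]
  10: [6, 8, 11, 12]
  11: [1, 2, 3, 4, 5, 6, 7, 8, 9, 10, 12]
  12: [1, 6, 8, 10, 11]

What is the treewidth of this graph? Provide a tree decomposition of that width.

Every bag has size at most 5, so the width is 5 − 1 = 4 and tw(G) ≤ 4. For the lower bound, the 5 vertices {1, 2, 8, 9, 11} are pairwise adjacent, and any tree decomposition puts a clique entirely inside one bag — forcing width ≥ 4. Hence tw(G) = 4 exactly.

Treewidth 4.
One such decomposition:
Bags: B1 = {1, 2, 8, 9, 11}  B2 = {1, 5, 8, 9, 11}  B3 = {1, 4, 8, 9, 11}  B4 = {1, 2, 6, 8, 11}  B5 = {1, 6, 8, 11, 12}  B6 = {6, 8, 10, 11, 12}  B7 = {1, 2, 7, 9, 11}  B8 = {1, 2, 3, 9, 11}
Tree: B1–B2, B1–B3, B1–B4, B4–B5, B5–B6, B1–B7, B7–B8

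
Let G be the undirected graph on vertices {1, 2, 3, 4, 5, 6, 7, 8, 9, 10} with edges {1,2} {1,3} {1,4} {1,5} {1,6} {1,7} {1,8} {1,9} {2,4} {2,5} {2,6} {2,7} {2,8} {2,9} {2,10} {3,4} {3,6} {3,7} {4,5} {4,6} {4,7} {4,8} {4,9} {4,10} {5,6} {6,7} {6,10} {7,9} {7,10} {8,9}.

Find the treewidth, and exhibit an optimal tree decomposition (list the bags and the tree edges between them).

Each bag holds 5 vertices, so the decomposition has width 4, which upper-bounds the treewidth. On the other hand G contains the 5-clique {1, 2, 4, 8, 9}. A clique must lie in a single bag of any decomposition, so no decomposition can have width below 4. Combining the bounds, tw(G) = 4.

Treewidth 4.
One such decomposition:
Bags: B1 = {2, 4, 6, 7, 10}  B2 = {1, 2, 4, 6, 7}  B3 = {1, 2, 4, 7, 9}  B4 = {1, 2, 4, 8, 9}  B5 = {1, 3, 4, 6, 7}  B6 = {1, 2, 4, 5, 6}
Tree: B1–B2, B2–B3, B3–B4, B2–B5, B2–B6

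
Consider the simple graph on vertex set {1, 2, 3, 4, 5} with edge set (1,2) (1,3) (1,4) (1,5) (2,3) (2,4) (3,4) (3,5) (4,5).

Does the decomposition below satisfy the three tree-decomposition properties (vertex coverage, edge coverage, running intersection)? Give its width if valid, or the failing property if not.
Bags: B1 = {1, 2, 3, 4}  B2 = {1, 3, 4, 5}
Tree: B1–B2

Checking the three conditions: (i) the bags cover all of {1, 2, 3, 4, 5}; (ii) for each edge, some bag contains both endpoints; (iii) the bags containing any fixed vertex form a subtree. All hold, so the decomposition is valid with width 4 − 1 = 3.

Yes; width 3.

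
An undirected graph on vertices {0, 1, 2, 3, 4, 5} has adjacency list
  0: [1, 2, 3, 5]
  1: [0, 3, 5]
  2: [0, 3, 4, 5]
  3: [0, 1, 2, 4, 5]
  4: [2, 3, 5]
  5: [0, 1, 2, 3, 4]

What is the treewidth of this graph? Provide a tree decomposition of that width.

Treewidth 3.
Bags: B1 = {0, 2, 3, 5}  B2 = {0, 1, 3, 5}  B3 = {2, 3, 4, 5}
Tree: B1–B2, B1–B3

Every bag has size at most 4, so the width is 4 − 1 = 3 and tw(G) ≤ 3. For the lower bound, the 4 vertices {0, 1, 3, 5} are pairwise adjacent, and any tree decomposition puts a clique entirely inside one bag — forcing width ≥ 3. Therefore the treewidth is 3.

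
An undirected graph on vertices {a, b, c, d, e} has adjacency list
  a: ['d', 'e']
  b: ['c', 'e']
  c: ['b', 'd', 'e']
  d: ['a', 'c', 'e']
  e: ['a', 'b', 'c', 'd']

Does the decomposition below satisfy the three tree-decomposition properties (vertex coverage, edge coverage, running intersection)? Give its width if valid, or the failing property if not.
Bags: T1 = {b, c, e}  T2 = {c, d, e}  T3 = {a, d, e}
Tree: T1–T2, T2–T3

Yes; width 2.

Checking the three conditions: (i) the bags cover all of {a, b, c, d, e}; (ii) for each edge, some bag contains both endpoints; (iii) the bags containing any fixed vertex form a subtree. All hold, so the decomposition is valid with width 3 − 1 = 2.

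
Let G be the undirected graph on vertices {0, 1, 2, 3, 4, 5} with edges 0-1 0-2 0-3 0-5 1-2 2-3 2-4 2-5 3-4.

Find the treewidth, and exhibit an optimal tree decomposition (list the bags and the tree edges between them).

Each bag holds 3 vertices, so the decomposition has width 2, which upper-bounds the treewidth. Conversely, {0, 1, 2} is a clique of size 3, and the vertices of any clique must share a bag in every tree decomposition; so some bag has ≥ 3 vertices and tw(G) ≥ 2. Hence tw(G) = 2 exactly.

Treewidth 2.
Bags: B1 = {0, 1, 2}  B2 = {0, 2, 5}  B3 = {0, 2, 3}  B4 = {2, 3, 4}
Tree: B1–B2, B2–B3, B3–B4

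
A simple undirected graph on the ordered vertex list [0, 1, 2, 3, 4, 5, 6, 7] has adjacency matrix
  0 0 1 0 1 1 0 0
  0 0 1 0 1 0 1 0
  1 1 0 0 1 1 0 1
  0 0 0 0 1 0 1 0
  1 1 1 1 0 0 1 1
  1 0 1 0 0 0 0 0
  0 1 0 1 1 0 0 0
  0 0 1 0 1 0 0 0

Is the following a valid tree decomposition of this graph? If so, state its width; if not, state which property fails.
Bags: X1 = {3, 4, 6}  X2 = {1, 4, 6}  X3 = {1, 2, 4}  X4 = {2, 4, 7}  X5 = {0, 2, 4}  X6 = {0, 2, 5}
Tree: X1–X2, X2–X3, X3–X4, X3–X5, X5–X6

Checking the three conditions: (i) the bags cover all of {0, 1, 2, 3, 4, 5, 6, 7}; (ii) for each edge, some bag contains both endpoints; (iii) the bags containing any fixed vertex form a subtree. All hold, so the decomposition is valid with width 3 − 1 = 2.

Yes; width 2.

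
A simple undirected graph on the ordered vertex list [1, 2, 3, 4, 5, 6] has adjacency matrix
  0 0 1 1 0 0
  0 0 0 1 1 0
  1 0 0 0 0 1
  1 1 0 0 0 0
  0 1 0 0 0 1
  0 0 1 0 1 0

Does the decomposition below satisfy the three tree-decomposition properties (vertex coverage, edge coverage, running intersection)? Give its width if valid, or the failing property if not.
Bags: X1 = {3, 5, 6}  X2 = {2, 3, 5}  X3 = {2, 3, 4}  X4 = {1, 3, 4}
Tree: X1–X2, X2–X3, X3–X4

Every vertex of G appears in some bag (union = {1, 2, 3, 4, 5, 6}); every edge is covered by a bag; and for each vertex v the set of bags containing v is connected in the bag tree. The decomposition is therefore valid. The largest bag has 3 vertices, so the width is 2.

Yes; width 2.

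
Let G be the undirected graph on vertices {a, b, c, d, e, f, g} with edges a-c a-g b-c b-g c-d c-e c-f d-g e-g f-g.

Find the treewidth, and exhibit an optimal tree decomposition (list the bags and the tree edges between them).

Treewidth 2.
Bags: B1 = {c, e, g}  B2 = {b, c, g}  B3 = {a, c, g}  B4 = {c, f, g}  B5 = {c, d, g}
Tree: B1–B2, B2–B3, B3–B4, B4–B5

The largest bag has 3 vertices, giving width 2; this decomposition certifies tw(G) ≤ 2. The edges c–e–g–b–c form a cycle, so G is not a tree and its treewidth is at least 2. Therefore the treewidth is 2.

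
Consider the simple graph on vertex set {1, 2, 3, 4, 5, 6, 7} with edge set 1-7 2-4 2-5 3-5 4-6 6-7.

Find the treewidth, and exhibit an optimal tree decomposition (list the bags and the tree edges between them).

The largest bag has 2 vertices, giving width 1; this decomposition certifies tw(G) ≤ 1. Any graph with an edge has treewidth ≥ 1, and G has the edge 3–5. Combining the bounds, tw(G) = 1.

Treewidth 1.
One optimal decomposition is:
Bags: B1 = {3, 5}  B2 = {2, 5}  B3 = {2, 4}  B4 = {4, 6}  B5 = {6, 7}  B6 = {1, 7}
Tree: B1–B2, B2–B3, B3–B4, B4–B5, B5–B6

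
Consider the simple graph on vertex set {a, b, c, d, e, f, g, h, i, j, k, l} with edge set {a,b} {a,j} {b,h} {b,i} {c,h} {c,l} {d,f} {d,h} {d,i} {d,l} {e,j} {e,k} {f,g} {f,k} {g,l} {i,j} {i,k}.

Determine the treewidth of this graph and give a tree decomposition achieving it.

Treewidth 3.
One optimal decomposition is:
Bags: B1 = {a, e, j, k}  B2 = {a, i, j, k}  B3 = {a, b, i, k}  B4 = {b, f, i, k}  B5 = {b, d, f, i}  B6 = {b, d, f, h}  B7 = {d, f, g, h}  B8 = {d, g, h, l}  B9 = {c, g, h, l}
Tree: B1–B2, B2–B3, B3–B4, B4–B5, B5–B6, B6–B7, B7–B8, B8–B9

Each bag holds 4 vertices, so the decomposition has width 3, which upper-bounds the treewidth. For the lower bound: the 4 vertex sets {a,e,j}, {k}, {i}, {b,d,f,h} are disjoint, each induces a connected subgraph, and every pair is joined by at least one edge of G. Contracting each set to a single vertex therefore yields K_{4} as a minor, and since treewidth is minor-monotone, tw(G) ≥ tw(K_{4}) = 3. Therefore the treewidth is 3.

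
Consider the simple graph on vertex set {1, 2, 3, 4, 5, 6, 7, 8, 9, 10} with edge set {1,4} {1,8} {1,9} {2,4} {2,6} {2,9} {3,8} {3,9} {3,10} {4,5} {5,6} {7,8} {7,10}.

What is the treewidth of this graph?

A width-2 tree decomposition is:
Bags: B1 = {4, 5, 6}  B2 = {2, 4, 6}  B3 = {1, 2, 4}  B4 = {1, 2, 9}  B5 = {1, 8, 9}  B6 = {3, 8, 9}  B7 = {3, 7, 8}  B8 = {3, 7, 10}
Tree: B1–B2, B2–B3, B3–B4, B4–B5, B5–B6, B6–B7, B7–B8
The largest bag has 3 vertices, giving width 2; this decomposition certifies tw(G) ≤ 2. The edges 5–6–2–4–5 form a cycle, so G is not a tree and its treewidth is at least 2. Combining the bounds, tw(G) = 2.

2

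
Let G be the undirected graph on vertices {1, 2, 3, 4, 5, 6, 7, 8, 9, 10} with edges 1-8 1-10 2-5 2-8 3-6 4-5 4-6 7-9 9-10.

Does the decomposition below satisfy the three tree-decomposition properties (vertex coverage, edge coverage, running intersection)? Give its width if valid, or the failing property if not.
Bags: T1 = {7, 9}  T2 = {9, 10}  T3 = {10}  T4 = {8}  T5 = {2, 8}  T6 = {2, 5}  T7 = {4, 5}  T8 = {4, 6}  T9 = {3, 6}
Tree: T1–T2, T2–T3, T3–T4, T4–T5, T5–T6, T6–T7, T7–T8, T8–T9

A tree decomposition must satisfy three properties: every vertex lies in some bag; for every edge, both endpoints lie together in some bag; and for every vertex, the bags containing it form a connected subtree. Here vertex 1 appears in no bag, so the decomposition is invalid.

No — vertex 1 appears in no bag.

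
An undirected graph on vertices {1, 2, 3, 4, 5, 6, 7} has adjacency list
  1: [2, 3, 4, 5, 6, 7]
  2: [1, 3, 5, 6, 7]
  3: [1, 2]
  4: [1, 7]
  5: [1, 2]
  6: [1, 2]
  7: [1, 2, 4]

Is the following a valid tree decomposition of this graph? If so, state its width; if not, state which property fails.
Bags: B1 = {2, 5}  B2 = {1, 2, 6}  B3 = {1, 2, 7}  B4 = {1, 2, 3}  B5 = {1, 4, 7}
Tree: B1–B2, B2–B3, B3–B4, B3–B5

No — edge (1,5) lies in no bag.

A tree decomposition must satisfy three properties: every vertex lies in some bag; for every edge, both endpoints lie together in some bag; and for every vertex, the bags containing it form a connected subtree. Here edge (1,5) lies in no bag, so the decomposition is invalid.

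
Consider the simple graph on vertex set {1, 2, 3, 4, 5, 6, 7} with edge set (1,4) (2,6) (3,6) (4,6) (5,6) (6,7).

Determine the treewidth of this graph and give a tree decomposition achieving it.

Every bag has size at most 2, so the width is 2 − 1 = 1 and tw(G) ≤ 1. Any graph with an edge has treewidth ≥ 1, and G has the edge 6–2. Therefore the treewidth is 1.

Treewidth 1.
Bags: B1 = {2, 6}  B2 = {4, 6}  B3 = {6, 7}  B4 = {1, 4}  B5 = {3, 6}  B6 = {5, 6}
Tree: B1–B2, B2–B3, B2–B4, B1–B5, B1–B6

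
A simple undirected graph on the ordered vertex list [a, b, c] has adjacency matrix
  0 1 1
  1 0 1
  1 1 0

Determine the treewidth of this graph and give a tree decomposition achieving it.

With just one bag of size 3, the width is 3 − 1 = 2, so tw(G) ≤ 2. On the other hand G contains the 3-clique {a, b, c}. A clique must lie in a single bag of any decomposition, so no decomposition can have width below 2. The upper and lower bounds meet at 2, so that is the treewidth.

Treewidth 2.
Bags: B1 = {a, b, c}
Tree: (single bag)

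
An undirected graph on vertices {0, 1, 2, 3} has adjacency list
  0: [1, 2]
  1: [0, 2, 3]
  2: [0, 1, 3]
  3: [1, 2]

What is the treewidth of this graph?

A width-2 tree decomposition is:
Bags: B1 = {1, 2, 3}  B2 = {0, 1, 2}
Tree: B1–B2
Every bag has size at most 3, so the width is 3 − 1 = 2 and tw(G) ≤ 2. For the lower bound, the 3 vertices {0, 1, 2} are pairwise adjacent, and any tree decomposition puts a clique entirely inside one bag — forcing width ≥ 2. Hence tw(G) = 2 exactly.

2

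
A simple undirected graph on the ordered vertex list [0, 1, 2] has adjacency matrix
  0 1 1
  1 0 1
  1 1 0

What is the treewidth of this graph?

2

A width-2 tree decomposition is:
Bags: B1 = {0, 1, 2}
Tree: (single bag)
With just one bag of size 3, the width is 3 − 1 = 2, so tw(G) ≤ 2. On the other hand G contains the 3-clique {0, 1, 2}. A clique must lie in a single bag of any decomposition, so no decomposition can have width below 2. Combining the bounds, tw(G) = 2.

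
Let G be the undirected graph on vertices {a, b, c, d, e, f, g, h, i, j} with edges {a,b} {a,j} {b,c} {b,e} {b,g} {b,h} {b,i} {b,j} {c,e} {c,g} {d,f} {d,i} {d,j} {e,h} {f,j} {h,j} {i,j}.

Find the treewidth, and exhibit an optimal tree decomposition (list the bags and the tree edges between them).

Each bag holds 3 vertices, so the decomposition has width 2, which upper-bounds the treewidth. For the lower bound, the 3 vertices {d, f, j} are pairwise adjacent, and any tree decomposition puts a clique entirely inside one bag — forcing width ≥ 2. Therefore the treewidth is 2.

Treewidth 2.
One such decomposition:
Bags: B1 = {d, i, j}  B2 = {b, i, j}  B3 = {a, b, j}  B4 = {b, h, j}  B5 = {b, e, h}  B6 = {b, c, e}  B7 = {d, f, j}  B8 = {b, c, g}
Tree: B1–B2, B2–B3, B2–B4, B4–B5, B5–B6, B1–B7, B6–B8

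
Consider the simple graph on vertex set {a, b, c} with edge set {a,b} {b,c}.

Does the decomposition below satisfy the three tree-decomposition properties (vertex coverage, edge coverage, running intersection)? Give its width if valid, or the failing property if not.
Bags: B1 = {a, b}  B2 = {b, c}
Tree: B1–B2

Every vertex of G appears in some bag (union = {a, b, c}); every edge is covered by a bag; and for each vertex v the set of bags containing v is connected in the bag tree. The decomposition is therefore valid. The largest bag has 2 vertices, so the width is 1.

Yes; width 1.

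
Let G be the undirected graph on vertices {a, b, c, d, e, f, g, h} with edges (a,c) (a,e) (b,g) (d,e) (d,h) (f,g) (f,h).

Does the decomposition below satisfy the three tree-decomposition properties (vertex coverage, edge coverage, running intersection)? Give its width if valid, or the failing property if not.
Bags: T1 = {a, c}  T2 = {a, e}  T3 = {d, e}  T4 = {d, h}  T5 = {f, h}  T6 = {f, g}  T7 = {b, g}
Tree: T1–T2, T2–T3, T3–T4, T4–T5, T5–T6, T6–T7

Yes; width 1.

Every vertex of G appears in some bag (union = {a, b, c, d, e, f, g, h}); every edge is covered by a bag; and for each vertex v the set of bags containing v is connected in the bag tree. The decomposition is therefore valid. The largest bag has 2 vertices, so the width is 1.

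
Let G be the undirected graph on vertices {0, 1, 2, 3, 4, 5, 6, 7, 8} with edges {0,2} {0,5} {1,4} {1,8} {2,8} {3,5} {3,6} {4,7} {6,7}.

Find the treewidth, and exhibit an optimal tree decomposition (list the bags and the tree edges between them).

Every bag has size at most 3, so the width is 3 − 1 = 2 and tw(G) ≤ 2. Since 4–1–8–2–0–5–3–6–7–4 is a cycle in G, G is not acyclic. Forests are exactly the graphs of treewidth ≤ 1, so tw(G) ≥ 2. The upper and lower bounds meet at 2, so that is the treewidth.

Treewidth 2.
One optimal decomposition is:
Bags: B1 = {1, 4, 8}  B2 = {2, 4, 8}  B3 = {0, 2, 4}  B4 = {0, 4, 5}  B5 = {3, 4, 5}  B6 = {3, 4, 6}  B7 = {4, 6, 7}
Tree: B1–B2, B2–B3, B3–B4, B4–B5, B5–B6, B6–B7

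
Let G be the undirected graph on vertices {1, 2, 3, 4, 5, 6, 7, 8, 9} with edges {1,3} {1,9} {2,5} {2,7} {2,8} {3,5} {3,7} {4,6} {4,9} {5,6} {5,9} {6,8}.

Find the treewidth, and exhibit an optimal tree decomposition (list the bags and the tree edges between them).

Each bag holds 4 vertices, so the decomposition has width 3, which upper-bounds the treewidth. For the lower bound: the 4 vertex sets {2,7,8}, {6}, {5}, {1,3,4,9} are disjoint, each induces a connected subgraph, and every pair is joined by at least one edge of G. Contracting each set to a single vertex therefore yields K_{4} as a minor, and since treewidth is minor-monotone, tw(G) ≥ tw(K_{4}) = 3. Therefore the treewidth is 3.

Treewidth 3.
One such decomposition:
Bags: B1 = {2, 6, 7, 8}  B2 = {2, 5, 6, 7}  B3 = {3, 5, 6, 7}  B4 = {3, 4, 5, 6}  B5 = {3, 4, 5, 9}  B6 = {1, 3, 4, 9}
Tree: B1–B2, B2–B3, B3–B4, B4–B5, B5–B6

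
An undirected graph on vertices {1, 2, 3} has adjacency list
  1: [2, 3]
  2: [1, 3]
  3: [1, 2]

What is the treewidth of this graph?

2

A width-2 tree decomposition is:
Bags: B1 = {1, 2, 3}
Tree: (single bag)
With just one bag of size 3, the width is 3 − 1 = 2, so tw(G) ≤ 2. For the lower bound, the 3 vertices {1, 2, 3} are pairwise adjacent, and any tree decomposition puts a clique entirely inside one bag — forcing width ≥ 2. The upper and lower bounds meet at 2, so that is the treewidth.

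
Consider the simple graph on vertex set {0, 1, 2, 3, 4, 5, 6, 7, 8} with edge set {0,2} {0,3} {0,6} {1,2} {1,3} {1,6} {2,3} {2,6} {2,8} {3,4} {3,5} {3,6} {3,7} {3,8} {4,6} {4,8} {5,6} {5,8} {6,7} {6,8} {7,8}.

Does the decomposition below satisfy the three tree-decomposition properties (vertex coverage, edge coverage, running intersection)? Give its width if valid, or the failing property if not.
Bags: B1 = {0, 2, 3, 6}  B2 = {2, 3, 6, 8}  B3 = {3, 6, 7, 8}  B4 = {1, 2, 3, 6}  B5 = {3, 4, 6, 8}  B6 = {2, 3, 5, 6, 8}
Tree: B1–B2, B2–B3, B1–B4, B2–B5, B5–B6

No — bags containing vertex 2 are not connected in the tree.

A tree decomposition must satisfy three properties: every vertex lies in some bag; for every edge, both endpoints lie together in some bag; and for every vertex, the bags containing it form a connected subtree. Here bags containing vertex 2 are not connected in the tree, so the decomposition is invalid.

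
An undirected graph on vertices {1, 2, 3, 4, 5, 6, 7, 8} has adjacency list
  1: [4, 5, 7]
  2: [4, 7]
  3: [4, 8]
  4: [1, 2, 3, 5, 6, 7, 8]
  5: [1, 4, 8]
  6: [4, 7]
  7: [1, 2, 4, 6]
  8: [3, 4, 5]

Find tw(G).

2

A width-2 tree decomposition is:
Bags: B1 = {1, 4, 5}  B2 = {1, 4, 7}  B3 = {4, 5, 8}  B4 = {3, 4, 8}  B5 = {4, 6, 7}  B6 = {2, 4, 7}
Tree: B1–B2, B1–B3, B3–B4, B2–B5, B5–B6
Every bag has size at most 3, so the width is 3 − 1 = 2 and tw(G) ≤ 2. For the lower bound, the 3 vertices {3, 4, 8} are pairwise adjacent, and any tree decomposition puts a clique entirely inside one bag — forcing width ≥ 2. Hence tw(G) = 2 exactly.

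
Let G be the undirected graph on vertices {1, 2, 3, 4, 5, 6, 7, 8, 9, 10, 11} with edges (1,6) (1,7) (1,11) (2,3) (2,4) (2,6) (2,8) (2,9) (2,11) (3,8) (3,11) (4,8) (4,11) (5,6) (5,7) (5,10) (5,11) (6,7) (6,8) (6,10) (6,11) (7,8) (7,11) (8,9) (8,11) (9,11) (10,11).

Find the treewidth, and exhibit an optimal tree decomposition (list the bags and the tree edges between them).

Treewidth 3.
One such decomposition:
Bags: B1 = {2, 6, 8, 11}  B2 = {6, 7, 8, 11}  B3 = {2, 8, 9, 11}  B4 = {5, 6, 7, 11}  B5 = {5, 6, 10, 11}  B6 = {1, 6, 7, 11}  B7 = {2, 3, 8, 11}  B8 = {2, 4, 8, 11}
Tree: B1–B2, B1–B3, B2–B4, B4–B5, B4–B6, B1–B7, B3–B8

Each bag holds 4 vertices, so the decomposition has width 3, which upper-bounds the treewidth. On the other hand G contains the 4-clique {2, 8, 9, 11}. A clique must lie in a single bag of any decomposition, so no decomposition can have width below 3. The upper and lower bounds meet at 3, so that is the treewidth.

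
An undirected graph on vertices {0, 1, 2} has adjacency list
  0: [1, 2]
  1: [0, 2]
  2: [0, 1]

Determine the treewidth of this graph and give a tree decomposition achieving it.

With just one bag of size 3, the width is 3 − 1 = 2, so tw(G) ≤ 2. On the other hand G contains the 3-clique {0, 1, 2}. A clique must lie in a single bag of any decomposition, so no decomposition can have width below 2. Therefore the treewidth is 2.

Treewidth 2.
Bags: B1 = {0, 1, 2}
Tree: (single bag)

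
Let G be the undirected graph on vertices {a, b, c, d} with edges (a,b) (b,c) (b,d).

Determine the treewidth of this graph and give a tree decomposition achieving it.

The largest bag has 2 vertices, giving width 1; this decomposition certifies tw(G) ≤ 1. Any graph with an edge has treewidth ≥ 1, and G has the edge a–b. The upper and lower bounds meet at 1, so that is the treewidth.

Treewidth 1.
Bags: B1 = {a, b}  B2 = {b, d}  B3 = {b, c}
Tree: B1–B2, B2–B3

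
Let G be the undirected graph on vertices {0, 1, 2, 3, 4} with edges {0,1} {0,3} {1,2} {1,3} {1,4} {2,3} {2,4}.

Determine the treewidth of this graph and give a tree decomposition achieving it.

Each bag holds 3 vertices, so the decomposition has width 2, which upper-bounds the treewidth. On the other hand G contains the 3-clique {0, 1, 3}. A clique must lie in a single bag of any decomposition, so no decomposition can have width below 2. Combining the bounds, tw(G) = 2.

Treewidth 2.
One such decomposition:
Bags: B1 = {1, 2, 3}  B2 = {0, 1, 3}  B3 = {1, 2, 4}
Tree: B1–B2, B1–B3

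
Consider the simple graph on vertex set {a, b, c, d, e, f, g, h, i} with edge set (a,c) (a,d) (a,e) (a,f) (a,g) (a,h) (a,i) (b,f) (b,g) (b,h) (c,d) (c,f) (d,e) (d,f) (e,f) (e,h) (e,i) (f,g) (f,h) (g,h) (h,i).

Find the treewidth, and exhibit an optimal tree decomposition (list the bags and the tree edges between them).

Treewidth 3.
Bags: B1 = {a, e, h, i}  B2 = {a, e, f, h}  B3 = {a, f, g, h}  B4 = {a, d, e, f}  B5 = {b, f, g, h}  B6 = {a, c, d, f}
Tree: B1–B2, B2–B3, B2–B4, B3–B5, B4–B6

The largest bag has 4 vertices, giving width 3; this decomposition certifies tw(G) ≤ 3. Conversely, {a, d, e, f} is a clique of size 4, and the vertices of any clique must share a bag in every tree decomposition; so some bag has ≥ 4 vertices and tw(G) ≥ 3. Hence tw(G) = 3 exactly.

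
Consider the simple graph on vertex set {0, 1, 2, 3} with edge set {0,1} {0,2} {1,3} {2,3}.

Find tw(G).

2

A width-2 tree decomposition is:
Bags: B1 = {0, 1, 2}  B2 = {1, 2, 3}
Tree: B1–B2
The largest bag has 3 vertices, giving width 2; this decomposition certifies tw(G) ≤ 2. The edges 2–0–1–3–2 form a cycle, so G is not a tree and its treewidth is at least 2. Therefore the treewidth is 2.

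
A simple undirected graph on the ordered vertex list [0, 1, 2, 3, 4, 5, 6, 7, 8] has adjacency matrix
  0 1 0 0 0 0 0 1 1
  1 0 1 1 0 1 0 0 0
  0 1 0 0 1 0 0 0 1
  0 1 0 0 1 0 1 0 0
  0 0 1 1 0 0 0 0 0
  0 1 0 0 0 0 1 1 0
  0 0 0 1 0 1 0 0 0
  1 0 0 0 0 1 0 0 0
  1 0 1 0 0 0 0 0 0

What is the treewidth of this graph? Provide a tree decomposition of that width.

Treewidth 3.
Bags: B1 = {3, 4, 5, 6}  B2 = {1, 3, 4, 5}  B3 = {1, 2, 4, 5}  B4 = {1, 2, 5, 7}  B5 = {0, 1, 2, 7}  B6 = {0, 2, 7, 8}
Tree: B1–B2, B2–B3, B3–B4, B4–B5, B5–B6

Each bag holds 4 vertices, so the decomposition has width 3, which upper-bounds the treewidth. For the lower bound: the 4 vertex sets {3,4,6}, {5}, {1}, {0,2,7,8} are disjoint, each induces a connected subgraph, and every pair is joined by at least one edge of G. Contracting each set to a single vertex therefore yields K_{4} as a minor, and since treewidth is minor-monotone, tw(G) ≥ tw(K_{4}) = 3. Therefore the treewidth is 3.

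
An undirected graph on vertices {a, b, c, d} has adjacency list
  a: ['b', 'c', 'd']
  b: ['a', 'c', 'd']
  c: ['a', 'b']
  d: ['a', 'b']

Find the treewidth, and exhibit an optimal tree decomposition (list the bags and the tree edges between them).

Treewidth 2.
One optimal decomposition is:
Bags: B1 = {a, b, d}  B2 = {a, b, c}
Tree: B1–B2

The largest bag has 3 vertices, giving width 2; this decomposition certifies tw(G) ≤ 2. Conversely, {a, b, d} is a clique of size 3, and the vertices of any clique must share a bag in every tree decomposition; so some bag has ≥ 3 vertices and tw(G) ≥ 2. Therefore the treewidth is 2.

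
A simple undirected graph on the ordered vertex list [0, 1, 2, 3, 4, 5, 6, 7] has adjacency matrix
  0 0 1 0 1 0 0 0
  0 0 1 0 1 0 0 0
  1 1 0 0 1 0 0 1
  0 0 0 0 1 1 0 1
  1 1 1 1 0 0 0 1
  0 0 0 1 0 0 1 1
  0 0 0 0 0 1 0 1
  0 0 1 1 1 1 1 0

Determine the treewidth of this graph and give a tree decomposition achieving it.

Treewidth 2.
One optimal decomposition is:
Bags: B1 = {3, 5, 7}  B2 = {3, 4, 7}  B3 = {2, 4, 7}  B4 = {1, 2, 4}  B5 = {5, 6, 7}  B6 = {0, 2, 4}
Tree: B1–B2, B2–B3, B3–B4, B1–B5, B4–B6

Each bag holds 3 vertices, so the decomposition has width 2, which upper-bounds the treewidth. Conversely, {0, 2, 4} is a clique of size 3, and the vertices of any clique must share a bag in every tree decomposition; so some bag has ≥ 3 vertices and tw(G) ≥ 2. Hence tw(G) = 2 exactly.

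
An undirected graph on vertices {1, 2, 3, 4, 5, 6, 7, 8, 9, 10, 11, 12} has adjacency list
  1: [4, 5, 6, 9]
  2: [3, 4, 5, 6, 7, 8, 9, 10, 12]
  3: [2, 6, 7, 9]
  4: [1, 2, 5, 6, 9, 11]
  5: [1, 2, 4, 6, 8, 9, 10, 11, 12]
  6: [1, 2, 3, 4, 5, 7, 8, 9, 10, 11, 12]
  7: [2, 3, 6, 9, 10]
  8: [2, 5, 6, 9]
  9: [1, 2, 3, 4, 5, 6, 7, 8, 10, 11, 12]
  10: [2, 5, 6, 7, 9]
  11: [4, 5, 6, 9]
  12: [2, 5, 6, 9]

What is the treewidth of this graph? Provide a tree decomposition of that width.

Treewidth 4.
One optimal decomposition is:
Bags: B1 = {2, 5, 6, 8, 9}  B2 = {2, 5, 6, 9, 10}  B3 = {2, 4, 5, 6, 9}  B4 = {4, 5, 6, 9, 11}  B5 = {2, 6, 7, 9, 10}  B6 = {1, 4, 5, 6, 9}  B7 = {2, 5, 6, 9, 12}  B8 = {2, 3, 6, 7, 9}
Tree: B1–B2, B2–B3, B3–B4, B2–B5, B4–B6, B3–B7, B5–B8

Each bag holds 5 vertices, so the decomposition has width 4, which upper-bounds the treewidth. On the other hand G contains the 5-clique {1, 4, 5, 6, 9}. A clique must lie in a single bag of any decomposition, so no decomposition can have width below 4. The upper and lower bounds meet at 4, so that is the treewidth.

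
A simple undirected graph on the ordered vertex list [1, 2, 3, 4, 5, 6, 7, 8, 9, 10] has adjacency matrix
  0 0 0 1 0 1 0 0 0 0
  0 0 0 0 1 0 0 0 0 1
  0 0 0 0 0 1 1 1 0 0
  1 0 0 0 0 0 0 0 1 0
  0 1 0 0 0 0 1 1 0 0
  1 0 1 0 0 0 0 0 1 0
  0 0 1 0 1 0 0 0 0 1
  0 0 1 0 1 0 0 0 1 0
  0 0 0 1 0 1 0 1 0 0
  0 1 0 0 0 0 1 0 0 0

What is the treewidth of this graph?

A width-2 tree decomposition is:
Bags: B1 = {1, 4, 9}  B2 = {1, 6, 9}  B3 = {6, 8, 9}  B4 = {3, 6, 8}  B5 = {3, 5, 8}  B6 = {3, 5, 7}  B7 = {2, 5, 7}  B8 = {2, 7, 10}
Tree: B1–B2, B2–B3, B3–B4, B4–B5, B5–B6, B6–B7, B7–B8
The largest bag has 3 vertices, giving width 2; this decomposition certifies tw(G) ≤ 2. For the lower bound, G contains the cycle 4–1–6–9–4, so G is not a forest; only forests have treewidth ≤ 1, hence tw(G) ≥ 2. Hence tw(G) = 2 exactly.

2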